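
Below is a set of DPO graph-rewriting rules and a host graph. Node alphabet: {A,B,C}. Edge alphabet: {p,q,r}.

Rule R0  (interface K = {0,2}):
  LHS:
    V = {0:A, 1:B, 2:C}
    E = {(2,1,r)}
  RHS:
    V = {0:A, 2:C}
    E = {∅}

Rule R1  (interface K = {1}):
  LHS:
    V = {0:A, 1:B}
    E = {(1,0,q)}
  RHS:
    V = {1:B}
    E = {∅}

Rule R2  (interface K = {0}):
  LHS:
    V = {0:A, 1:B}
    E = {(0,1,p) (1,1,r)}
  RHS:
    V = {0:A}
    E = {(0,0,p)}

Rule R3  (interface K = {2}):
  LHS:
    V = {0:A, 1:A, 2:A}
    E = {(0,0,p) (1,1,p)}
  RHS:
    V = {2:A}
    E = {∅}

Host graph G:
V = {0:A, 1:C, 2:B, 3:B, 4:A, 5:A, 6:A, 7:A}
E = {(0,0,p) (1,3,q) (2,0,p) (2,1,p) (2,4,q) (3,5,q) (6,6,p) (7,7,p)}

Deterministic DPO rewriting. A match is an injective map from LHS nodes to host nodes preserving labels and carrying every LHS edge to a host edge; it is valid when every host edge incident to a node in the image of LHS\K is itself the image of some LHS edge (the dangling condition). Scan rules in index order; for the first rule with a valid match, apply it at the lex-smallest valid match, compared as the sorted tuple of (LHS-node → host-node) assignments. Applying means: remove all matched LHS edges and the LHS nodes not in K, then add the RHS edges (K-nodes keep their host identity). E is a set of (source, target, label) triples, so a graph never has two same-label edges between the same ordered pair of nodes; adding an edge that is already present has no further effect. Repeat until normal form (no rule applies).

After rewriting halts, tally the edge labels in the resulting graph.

initial: |V|=8 |E|=8  E = 0-p->0 1-q->3 2-p->0 2-p->1 2-q->4 3-q->5 6-p->6 7-p->7
step 1: apply R1 at {0↦4, 1↦2}  → |V|=7 |E|=7  E = 0-p->0 1-q->3 2-p->0 2-p->1 3-q->5 6-p->6 7-p->7
step 2: apply R1 at {0↦5, 1↦3}  → |V|=6 |E|=6  E = 0-p->0 1-q->3 2-p->0 2-p->1 6-p->6 7-p->7
step 3: apply R3 at {0↦6, 1↦7, 2↦0}  → |V|=4 |E|=4  E = 0-p->0 1-q->3 2-p->0 2-p->1
halt: no rule applies after step 3
NF edges: [(0, 0, 'p'), (1, 3, 'q'), (2, 0, 'p'), (2, 1, 'p')]

Answer: p:3 q:1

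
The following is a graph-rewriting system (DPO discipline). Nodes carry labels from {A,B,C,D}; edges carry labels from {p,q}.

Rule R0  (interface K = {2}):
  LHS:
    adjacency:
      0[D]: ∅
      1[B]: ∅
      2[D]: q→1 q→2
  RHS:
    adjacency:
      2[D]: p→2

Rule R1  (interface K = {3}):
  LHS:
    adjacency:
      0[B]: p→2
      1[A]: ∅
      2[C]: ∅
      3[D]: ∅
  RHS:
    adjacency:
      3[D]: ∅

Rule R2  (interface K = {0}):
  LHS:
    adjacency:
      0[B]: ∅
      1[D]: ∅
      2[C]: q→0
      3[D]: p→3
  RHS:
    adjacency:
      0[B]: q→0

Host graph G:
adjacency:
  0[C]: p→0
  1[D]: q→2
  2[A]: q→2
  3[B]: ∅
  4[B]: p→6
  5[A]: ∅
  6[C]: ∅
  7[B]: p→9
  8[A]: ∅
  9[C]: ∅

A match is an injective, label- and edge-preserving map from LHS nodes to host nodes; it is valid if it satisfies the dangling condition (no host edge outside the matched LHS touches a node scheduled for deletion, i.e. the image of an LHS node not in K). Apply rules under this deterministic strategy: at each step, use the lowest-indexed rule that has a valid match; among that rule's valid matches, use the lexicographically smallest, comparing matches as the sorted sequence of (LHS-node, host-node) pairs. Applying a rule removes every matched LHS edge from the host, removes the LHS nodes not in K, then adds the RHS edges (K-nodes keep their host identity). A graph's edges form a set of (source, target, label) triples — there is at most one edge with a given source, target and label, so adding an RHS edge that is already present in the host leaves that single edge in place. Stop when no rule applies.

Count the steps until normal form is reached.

[0] host  ⇒  10 nodes, 5 edges  {0-p->0 1-q->2 2-q->2 4-p->6 7-p->9}
[1] R1 @ {0↦4, 1↦5, 2↦6, 3↦1}  ⇒  7 nodes, 4 edges  {0-p->0 1-q->2 2-q->2 7-p->9}
[2] R1 @ {0↦7, 1↦8, 2↦9, 3↦1}  ⇒  4 nodes, 3 edges  {0-p->0 1-q->2 2-q->2}
halt: no rule applies after step 2

Answer: 2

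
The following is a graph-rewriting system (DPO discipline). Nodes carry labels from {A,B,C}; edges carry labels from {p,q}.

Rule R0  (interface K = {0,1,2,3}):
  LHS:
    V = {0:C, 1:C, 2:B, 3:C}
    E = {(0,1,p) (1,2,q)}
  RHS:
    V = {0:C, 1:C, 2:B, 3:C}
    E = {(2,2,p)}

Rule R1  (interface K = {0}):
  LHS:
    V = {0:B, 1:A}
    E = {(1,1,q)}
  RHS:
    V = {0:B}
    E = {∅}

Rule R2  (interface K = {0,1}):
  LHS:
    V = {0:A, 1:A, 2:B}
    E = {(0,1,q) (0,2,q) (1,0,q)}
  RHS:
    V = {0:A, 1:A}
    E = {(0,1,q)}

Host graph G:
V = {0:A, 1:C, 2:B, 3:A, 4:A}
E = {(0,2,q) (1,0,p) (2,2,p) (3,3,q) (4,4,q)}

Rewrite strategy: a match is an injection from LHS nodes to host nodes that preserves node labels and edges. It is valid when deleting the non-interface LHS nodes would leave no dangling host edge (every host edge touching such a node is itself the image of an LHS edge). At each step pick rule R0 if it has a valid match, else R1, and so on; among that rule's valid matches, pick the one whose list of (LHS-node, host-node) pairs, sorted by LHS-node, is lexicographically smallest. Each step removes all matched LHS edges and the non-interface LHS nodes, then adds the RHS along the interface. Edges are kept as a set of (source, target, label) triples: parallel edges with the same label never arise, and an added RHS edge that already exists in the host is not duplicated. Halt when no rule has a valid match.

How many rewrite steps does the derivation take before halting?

Answer: 2

Steps:
start.  V:5 E:5  edges: 0-q->2 1-p->0 2-p->2 3-q->3 4-q->4
1. fire R1 via {0↦2, 1↦3}  →  V:4 E:4  edges: 0-q->2 1-p->0 2-p->2 4-q->4
2. fire R1 via {0↦2, 1↦4}  →  V:3 E:3  edges: 0-q->2 1-p->0 2-p->2
halt: no rule applies after step 2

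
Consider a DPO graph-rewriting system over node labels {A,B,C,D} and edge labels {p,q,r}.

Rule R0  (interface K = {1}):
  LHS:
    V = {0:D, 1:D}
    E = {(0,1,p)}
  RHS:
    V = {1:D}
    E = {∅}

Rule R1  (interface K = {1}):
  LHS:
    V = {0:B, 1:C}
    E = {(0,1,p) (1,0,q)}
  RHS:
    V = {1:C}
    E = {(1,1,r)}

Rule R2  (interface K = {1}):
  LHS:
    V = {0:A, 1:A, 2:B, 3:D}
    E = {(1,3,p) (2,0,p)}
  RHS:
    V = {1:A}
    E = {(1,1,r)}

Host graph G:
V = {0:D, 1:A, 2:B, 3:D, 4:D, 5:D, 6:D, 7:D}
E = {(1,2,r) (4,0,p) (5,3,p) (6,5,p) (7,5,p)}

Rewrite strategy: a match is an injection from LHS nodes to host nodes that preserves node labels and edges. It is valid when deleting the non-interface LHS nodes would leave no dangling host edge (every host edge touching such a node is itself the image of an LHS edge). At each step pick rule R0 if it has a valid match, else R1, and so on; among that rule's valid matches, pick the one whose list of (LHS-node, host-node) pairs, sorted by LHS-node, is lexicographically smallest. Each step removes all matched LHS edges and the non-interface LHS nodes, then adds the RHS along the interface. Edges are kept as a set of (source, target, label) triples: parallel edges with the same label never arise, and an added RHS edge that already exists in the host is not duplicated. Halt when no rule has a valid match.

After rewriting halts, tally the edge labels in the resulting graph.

Answer: r:1

Steps:
initial: |V|=8 |E|=5  E = 1-r->2 4-p->0 5-p->3 6-p->5 7-p->5
step 1: apply R0 at {0↦4, 1↦0}  → |V|=7 |E|=4  E = 1-r->2 5-p->3 6-p->5 7-p->5
step 2: apply R0 at {0↦6, 1↦5}  → |V|=6 |E|=3  E = 1-r->2 5-p->3 7-p->5
step 3: apply R0 at {0↦7, 1↦5}  → |V|=5 |E|=2  E = 1-r->2 5-p->3
step 4: apply R0 at {0↦5, 1↦3}  → |V|=4 |E|=1  E = 1-r->2
final graph: no rule applies after step 4
NF edges: [(1, 2, 'r')]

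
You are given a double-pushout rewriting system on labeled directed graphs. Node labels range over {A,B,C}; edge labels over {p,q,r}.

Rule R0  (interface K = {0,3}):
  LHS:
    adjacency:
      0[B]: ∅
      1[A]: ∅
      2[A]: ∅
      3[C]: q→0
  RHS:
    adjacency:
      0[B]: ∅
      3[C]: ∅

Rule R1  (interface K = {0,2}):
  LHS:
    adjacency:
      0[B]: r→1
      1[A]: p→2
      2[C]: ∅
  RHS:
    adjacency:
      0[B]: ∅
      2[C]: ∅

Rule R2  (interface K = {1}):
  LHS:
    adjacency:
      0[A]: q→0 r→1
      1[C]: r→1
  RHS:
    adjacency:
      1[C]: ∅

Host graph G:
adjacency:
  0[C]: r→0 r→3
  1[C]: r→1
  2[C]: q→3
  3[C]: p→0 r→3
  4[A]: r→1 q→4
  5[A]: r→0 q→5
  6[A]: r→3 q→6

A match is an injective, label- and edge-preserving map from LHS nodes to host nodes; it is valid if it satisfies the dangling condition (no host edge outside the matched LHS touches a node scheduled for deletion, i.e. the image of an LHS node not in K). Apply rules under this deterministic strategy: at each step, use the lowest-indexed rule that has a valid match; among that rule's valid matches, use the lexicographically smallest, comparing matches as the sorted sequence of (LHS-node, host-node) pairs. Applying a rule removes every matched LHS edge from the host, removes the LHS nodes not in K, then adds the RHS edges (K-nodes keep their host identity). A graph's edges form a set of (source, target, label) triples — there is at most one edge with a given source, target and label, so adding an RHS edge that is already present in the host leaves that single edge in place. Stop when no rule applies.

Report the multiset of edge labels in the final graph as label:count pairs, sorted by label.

Answer: p:1 q:1 r:1

Rewrite trace:
start.  V:7 E:12  edges: 0-r->0 0-r->3 1-r->1 2-q->3 3-p->0 3-r->3 4-r->1 4-q->4 5-r->0 5-q->5 6-r->3 6-q->6
1. fire R2 via {0↦4, 1↦1}  →  V:6 E:9  edges: 0-r->0 0-r->3 2-q->3 3-p->0 3-r->3 5-r->0 5-q->5 6-r->3 6-q->6
2. fire R2 via {0↦5, 1↦0}  →  V:5 E:6  edges: 0-r->3 2-q->3 3-p->0 3-r->3 6-r->3 6-q->6
3. fire R2 via {0↦6, 1↦3}  →  V:4 E:3  edges: 0-r->3 2-q->3 3-p->0
normal form: no rule applies after step 3
NF edges: [(0, 3, 'r'), (2, 3, 'q'), (3, 0, 'p')]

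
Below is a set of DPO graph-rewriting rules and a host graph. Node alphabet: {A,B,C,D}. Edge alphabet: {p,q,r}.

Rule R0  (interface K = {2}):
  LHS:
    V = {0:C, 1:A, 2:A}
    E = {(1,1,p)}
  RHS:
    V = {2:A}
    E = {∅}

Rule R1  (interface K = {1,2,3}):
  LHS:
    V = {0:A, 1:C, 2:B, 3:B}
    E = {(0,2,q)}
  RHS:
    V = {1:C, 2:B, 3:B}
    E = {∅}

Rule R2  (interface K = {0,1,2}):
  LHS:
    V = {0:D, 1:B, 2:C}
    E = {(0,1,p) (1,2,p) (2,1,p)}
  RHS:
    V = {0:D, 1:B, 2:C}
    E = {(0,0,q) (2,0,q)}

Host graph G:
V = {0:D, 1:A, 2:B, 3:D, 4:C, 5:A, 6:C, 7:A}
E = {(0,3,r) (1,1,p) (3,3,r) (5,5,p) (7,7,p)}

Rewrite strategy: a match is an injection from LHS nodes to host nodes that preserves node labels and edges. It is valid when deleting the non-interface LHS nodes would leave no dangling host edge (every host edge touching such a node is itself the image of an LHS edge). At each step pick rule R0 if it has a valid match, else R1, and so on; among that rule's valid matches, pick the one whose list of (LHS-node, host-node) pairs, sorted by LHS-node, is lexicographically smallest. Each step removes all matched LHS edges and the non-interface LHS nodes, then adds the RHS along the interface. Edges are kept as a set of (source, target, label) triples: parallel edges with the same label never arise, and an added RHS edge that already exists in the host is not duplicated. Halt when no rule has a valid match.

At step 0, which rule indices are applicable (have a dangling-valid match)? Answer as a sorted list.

Answer: [R0]

Derivation:
R0: 12 valid matches — {0↦4, 1↦1, 2↦5}, {0↦4, 1↦1, 2↦7}, {0↦4, 1↦5, 2↦1} (+9 more)
R1: no valid match — LHS pattern not found
R2: no valid match — LHS pattern not found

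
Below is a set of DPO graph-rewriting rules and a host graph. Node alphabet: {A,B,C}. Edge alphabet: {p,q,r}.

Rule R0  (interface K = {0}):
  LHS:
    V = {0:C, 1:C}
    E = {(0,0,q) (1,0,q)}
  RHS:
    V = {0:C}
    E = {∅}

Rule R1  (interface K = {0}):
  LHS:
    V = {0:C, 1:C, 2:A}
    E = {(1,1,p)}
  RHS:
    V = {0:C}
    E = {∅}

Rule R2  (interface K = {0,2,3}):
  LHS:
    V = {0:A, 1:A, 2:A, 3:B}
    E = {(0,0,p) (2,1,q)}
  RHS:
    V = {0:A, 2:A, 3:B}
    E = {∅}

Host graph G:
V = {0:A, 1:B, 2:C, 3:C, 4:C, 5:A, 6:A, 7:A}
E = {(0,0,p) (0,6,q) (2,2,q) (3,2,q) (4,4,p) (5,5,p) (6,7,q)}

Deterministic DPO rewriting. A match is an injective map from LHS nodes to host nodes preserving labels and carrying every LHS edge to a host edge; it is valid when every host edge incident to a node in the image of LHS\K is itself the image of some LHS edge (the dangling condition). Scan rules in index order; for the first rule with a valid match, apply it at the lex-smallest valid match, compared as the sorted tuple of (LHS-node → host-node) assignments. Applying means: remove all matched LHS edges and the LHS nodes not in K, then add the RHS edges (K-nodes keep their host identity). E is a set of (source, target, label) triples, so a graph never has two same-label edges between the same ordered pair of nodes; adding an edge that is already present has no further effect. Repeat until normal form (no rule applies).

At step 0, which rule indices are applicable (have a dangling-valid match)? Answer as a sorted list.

Answer: [R0,R2]

Steps:
R0: 1 valid match — {0↦2, 1↦3}
R1: no valid match — 8 raw matches, all fail dangling condition
R2: 2 valid matches — {0↦0, 1↦7, 2↦6, 3↦1}, {0↦5, 1↦7, 2↦6, 3↦1}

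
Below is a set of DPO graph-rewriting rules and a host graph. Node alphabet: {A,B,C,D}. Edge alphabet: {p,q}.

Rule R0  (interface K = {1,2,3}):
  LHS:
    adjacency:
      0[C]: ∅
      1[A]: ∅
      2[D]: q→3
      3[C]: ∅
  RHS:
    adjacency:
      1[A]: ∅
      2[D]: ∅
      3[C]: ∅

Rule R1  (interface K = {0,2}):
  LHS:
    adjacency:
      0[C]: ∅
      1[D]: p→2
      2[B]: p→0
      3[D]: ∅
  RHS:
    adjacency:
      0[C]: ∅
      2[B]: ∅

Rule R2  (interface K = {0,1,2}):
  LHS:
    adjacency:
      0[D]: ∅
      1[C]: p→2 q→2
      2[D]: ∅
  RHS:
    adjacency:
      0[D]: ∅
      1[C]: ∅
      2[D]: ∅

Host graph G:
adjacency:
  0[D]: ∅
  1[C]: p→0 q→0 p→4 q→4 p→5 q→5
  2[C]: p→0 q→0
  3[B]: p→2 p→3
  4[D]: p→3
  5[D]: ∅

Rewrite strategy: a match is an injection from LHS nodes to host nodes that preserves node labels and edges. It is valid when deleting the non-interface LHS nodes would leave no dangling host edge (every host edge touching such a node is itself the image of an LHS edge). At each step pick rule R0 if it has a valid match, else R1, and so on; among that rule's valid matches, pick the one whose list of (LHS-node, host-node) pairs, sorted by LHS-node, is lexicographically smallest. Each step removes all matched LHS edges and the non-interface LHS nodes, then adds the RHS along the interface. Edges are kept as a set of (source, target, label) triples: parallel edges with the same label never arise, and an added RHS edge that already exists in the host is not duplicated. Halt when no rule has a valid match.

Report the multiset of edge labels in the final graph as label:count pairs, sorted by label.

Answer: p:3 q:2

Derivation:
initial: |V|=6 |E|=11  E = 1-p->0 1-q->0 1-p->4 1-q->4 1-p->5 1-q->5 2-p->0 2-q->0 3-p->2 3-p->3 4-p->3
step 1: apply R2 at {0↦0, 1↦1, 2↦4}  → |V|=6 |E|=9  E = 1-p->0 1-q->0 1-p->5 1-q->5 2-p->0 2-q->0 3-p->2 3-p->3 4-p->3
step 2: apply R2 at {0↦0, 1↦1, 2↦5}  → |V|=6 |E|=7  E = 1-p->0 1-q->0 2-p->0 2-q->0 3-p->2 3-p->3 4-p->3
step 3: apply R1 at {0↦2, 1↦4, 2↦3, 3↦5}  → |V|=4 |E|=5  E = 1-p->0 1-q->0 2-p->0 2-q->0 3-p->3
halt: no rule applies after step 3
NF edges: [(1, 0, 'p'), (1, 0, 'q'), (2, 0, 'p'), (2, 0, 'q'), (3, 3, 'p')]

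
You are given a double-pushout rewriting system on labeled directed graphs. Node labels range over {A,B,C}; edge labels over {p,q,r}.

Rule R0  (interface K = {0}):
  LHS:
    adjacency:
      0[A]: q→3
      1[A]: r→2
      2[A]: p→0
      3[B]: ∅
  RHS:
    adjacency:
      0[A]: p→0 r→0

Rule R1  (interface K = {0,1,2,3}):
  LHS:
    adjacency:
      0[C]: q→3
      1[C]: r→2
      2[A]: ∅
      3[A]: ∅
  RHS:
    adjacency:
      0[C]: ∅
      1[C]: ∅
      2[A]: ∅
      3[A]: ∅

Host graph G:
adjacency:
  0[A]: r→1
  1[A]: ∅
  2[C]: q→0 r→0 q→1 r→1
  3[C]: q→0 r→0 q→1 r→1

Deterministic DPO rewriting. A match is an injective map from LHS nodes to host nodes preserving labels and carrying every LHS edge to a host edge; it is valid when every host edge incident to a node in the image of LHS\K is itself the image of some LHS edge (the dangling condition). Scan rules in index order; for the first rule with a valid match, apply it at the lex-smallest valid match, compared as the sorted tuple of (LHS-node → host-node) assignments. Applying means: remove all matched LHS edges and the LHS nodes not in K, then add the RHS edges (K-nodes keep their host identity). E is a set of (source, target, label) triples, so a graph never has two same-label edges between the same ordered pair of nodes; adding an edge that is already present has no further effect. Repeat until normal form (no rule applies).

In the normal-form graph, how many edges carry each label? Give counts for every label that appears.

Answer: r:1

Steps:
start.  V:4 E:9  edges: 0-r->1 2-q->0 2-r->0 2-q->1 2-r->1 3-q->0 3-r->0 3-q->1 3-r->1
1. fire R1 via {0↦2, 1↦3, 2↦0, 3↦1}  →  V:4 E:7  edges: 0-r->1 2-q->0 2-r->0 2-r->1 3-q->0 3-q->1 3-r->1
2. fire R1 via {0↦2, 1↦3, 2↦1, 3↦0}  →  V:4 E:5  edges: 0-r->1 2-r->0 2-r->1 3-q->0 3-q->1
3. fire R1 via {0↦3, 1↦2, 2↦0, 3↦1}  →  V:4 E:3  edges: 0-r->1 2-r->1 3-q->0
4. fire R1 via {0↦3, 1↦2, 2↦1, 3↦0}  →  V:4 E:1  edges: 0-r->1
normal form: no rule applies after step 4
NF edges: [(0, 1, 'r')]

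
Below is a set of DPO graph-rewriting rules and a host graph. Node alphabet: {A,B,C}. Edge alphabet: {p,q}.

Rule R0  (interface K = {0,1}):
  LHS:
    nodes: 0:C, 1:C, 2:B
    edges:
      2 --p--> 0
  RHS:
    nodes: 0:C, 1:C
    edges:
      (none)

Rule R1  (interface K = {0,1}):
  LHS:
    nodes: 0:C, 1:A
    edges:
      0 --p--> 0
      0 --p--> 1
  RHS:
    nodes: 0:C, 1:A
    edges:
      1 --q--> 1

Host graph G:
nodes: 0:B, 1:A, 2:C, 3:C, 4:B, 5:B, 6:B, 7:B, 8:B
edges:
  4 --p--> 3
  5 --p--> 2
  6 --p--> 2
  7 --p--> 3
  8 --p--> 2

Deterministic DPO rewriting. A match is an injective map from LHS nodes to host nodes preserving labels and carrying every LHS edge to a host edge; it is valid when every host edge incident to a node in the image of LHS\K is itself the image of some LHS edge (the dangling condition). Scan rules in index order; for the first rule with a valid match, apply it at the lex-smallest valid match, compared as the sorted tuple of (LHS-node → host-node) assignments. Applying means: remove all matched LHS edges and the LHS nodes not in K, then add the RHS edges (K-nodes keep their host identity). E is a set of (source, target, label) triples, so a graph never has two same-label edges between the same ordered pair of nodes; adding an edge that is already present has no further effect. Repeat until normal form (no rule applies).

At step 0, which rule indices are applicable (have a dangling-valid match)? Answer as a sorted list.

R0: 5 valid matches — {0↦2, 1↦3, 2↦5}, {0↦2, 1↦3, 2↦6}, {0↦2, 1↦3, 2↦8} (+2 more)
R1: no valid match — LHS pattern not found

Answer: [R0]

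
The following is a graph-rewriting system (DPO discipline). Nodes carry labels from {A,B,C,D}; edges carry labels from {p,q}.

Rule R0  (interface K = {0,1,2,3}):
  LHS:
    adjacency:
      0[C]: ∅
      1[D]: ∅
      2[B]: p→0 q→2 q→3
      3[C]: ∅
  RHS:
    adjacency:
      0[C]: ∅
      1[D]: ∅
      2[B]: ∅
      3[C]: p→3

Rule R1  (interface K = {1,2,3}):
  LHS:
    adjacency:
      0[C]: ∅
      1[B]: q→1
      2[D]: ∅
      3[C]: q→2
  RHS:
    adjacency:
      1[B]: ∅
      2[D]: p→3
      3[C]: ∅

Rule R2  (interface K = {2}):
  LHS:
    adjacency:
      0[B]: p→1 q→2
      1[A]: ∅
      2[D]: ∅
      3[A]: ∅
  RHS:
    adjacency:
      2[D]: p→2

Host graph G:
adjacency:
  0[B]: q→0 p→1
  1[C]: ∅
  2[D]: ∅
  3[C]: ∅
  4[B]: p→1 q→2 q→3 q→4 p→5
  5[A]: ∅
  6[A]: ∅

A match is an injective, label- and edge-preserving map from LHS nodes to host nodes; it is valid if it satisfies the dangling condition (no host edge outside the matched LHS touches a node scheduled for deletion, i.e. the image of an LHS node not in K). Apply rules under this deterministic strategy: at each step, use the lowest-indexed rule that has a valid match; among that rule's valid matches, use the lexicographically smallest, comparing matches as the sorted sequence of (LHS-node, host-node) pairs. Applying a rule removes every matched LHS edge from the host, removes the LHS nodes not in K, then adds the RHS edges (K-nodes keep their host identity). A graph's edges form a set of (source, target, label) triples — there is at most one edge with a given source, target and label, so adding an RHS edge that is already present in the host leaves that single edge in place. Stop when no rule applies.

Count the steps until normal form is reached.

[0] host  ⇒  7 nodes, 7 edges  {0-q->0 0-p->1 4-p->1 4-q->2 4-q->3 4-q->4 4-p->5}
[1] R0 @ {0↦1, 1↦2, 2↦4, 3↦3}  ⇒  7 nodes, 5 edges  {0-q->0 0-p->1 3-p->3 4-q->2 4-p->5}
[2] R2 @ {0↦4, 1↦5, 2↦2, 3↦6}  ⇒  4 nodes, 4 edges  {0-q->0 0-p->1 2-p->2 3-p->3}
final graph: no rule applies after step 2

Answer: 2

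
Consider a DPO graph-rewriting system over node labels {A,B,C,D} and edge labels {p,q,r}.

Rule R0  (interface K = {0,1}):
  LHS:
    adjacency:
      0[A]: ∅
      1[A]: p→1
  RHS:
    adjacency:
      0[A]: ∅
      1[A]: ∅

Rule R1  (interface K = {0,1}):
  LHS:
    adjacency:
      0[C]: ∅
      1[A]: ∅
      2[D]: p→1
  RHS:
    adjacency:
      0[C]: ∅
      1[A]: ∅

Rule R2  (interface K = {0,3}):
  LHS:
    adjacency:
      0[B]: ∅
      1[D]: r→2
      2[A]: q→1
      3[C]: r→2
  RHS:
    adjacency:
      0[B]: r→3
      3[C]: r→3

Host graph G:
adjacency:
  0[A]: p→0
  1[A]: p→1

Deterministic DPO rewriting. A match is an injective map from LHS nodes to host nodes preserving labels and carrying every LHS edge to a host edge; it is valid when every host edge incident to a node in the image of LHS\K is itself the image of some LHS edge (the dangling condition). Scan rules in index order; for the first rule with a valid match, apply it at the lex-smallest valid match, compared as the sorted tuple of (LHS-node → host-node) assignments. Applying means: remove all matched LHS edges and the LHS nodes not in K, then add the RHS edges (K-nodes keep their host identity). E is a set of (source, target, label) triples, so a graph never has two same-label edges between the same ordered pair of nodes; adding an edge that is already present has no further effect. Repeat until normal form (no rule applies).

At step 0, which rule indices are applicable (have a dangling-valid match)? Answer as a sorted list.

Answer: [R0]

Rewrite trace:
R0: 2 valid matches — {0↦0, 1↦1}, {0↦1, 1↦0}
R1: no valid match — LHS pattern not found
R2: no valid match — LHS pattern not found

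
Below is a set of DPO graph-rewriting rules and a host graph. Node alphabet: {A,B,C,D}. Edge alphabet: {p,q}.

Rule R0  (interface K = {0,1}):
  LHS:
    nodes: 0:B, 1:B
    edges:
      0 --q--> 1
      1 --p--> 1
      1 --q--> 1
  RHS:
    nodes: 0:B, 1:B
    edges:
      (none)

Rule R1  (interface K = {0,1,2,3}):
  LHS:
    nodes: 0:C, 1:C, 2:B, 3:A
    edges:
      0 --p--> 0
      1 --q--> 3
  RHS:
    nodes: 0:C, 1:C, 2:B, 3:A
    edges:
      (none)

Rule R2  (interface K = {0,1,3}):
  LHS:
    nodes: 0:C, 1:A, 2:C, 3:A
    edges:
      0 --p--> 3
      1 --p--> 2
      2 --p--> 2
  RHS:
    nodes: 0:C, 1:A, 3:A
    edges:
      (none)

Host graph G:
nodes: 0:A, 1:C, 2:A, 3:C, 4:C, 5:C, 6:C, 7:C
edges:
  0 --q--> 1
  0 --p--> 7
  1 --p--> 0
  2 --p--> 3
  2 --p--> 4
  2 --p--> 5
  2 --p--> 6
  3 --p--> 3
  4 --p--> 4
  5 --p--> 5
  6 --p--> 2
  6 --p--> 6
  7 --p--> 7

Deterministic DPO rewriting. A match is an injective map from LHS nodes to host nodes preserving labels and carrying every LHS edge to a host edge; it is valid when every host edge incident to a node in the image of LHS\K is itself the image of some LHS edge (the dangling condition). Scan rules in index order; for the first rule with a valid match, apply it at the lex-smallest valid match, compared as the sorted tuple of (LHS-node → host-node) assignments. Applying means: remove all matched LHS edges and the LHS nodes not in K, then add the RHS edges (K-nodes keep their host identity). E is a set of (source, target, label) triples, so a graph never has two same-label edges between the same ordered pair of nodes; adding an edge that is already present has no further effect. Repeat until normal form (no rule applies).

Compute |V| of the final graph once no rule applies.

Answer: 6

Steps:
start.  V:8 E:13  edges: 0-q->1 0-p->7 1-p->0 2-p->3 2-p->4 2-p->5 2-p->6 3-p->3 4-p->4 5-p->5 6-p->2 6-p->6 7-p->7
1. fire R2 via {0↦1, 1↦2, 2↦3, 3↦0}  →  V:7 E:10  edges: 0-q->1 0-p->7 2-p->4 2-p->5 2-p->6 4-p->4 5-p->5 6-p->2 6-p->6 7-p->7
2. fire R2 via {0↦6, 1↦0, 2↦7, 3↦2}  →  V:6 E:7  edges: 0-q->1 2-p->4 2-p->5 2-p->6 4-p->4 5-p->5 6-p->6
halt: no rule applies after step 2
NF nodes: {0:A, 1:C, 2:A, 4:C, 5:C, 6:C}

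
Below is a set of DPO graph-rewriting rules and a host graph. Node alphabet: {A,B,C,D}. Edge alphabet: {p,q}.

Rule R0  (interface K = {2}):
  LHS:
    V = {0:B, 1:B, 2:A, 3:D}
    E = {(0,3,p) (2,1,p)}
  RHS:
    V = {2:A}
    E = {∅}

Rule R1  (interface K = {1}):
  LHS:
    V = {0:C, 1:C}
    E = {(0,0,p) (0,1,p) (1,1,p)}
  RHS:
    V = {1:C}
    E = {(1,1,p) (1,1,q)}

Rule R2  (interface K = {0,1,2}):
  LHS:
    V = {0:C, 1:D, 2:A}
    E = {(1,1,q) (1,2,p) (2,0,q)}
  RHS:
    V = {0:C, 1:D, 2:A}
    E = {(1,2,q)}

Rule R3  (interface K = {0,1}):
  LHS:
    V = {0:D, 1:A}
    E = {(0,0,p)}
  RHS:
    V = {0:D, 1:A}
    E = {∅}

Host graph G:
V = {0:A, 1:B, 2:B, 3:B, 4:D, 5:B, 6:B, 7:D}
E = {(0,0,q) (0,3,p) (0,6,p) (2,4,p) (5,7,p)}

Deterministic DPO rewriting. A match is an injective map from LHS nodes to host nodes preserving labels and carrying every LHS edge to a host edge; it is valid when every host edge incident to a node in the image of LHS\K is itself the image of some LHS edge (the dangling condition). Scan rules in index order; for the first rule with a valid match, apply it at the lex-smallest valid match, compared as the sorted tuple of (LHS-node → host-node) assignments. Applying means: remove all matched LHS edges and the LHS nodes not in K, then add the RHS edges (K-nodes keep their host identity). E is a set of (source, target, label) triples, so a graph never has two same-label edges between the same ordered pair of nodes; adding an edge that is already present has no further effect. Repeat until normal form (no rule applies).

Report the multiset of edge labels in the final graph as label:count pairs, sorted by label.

initial: |V|=8 |E|=5  E = 0-q->0 0-p->3 0-p->6 2-p->4 5-p->7
step 1: apply R0 at {0↦2, 1↦3, 2↦0, 3↦4}  → |V|=5 |E|=3  E = 0-q->0 0-p->6 5-p->7
step 2: apply R0 at {0↦5, 1↦6, 2↦0, 3↦7}  → |V|=2 |E|=1  E = 0-q->0
halt: no rule applies after step 2
NF edges: [(0, 0, 'q')]

Answer: q:1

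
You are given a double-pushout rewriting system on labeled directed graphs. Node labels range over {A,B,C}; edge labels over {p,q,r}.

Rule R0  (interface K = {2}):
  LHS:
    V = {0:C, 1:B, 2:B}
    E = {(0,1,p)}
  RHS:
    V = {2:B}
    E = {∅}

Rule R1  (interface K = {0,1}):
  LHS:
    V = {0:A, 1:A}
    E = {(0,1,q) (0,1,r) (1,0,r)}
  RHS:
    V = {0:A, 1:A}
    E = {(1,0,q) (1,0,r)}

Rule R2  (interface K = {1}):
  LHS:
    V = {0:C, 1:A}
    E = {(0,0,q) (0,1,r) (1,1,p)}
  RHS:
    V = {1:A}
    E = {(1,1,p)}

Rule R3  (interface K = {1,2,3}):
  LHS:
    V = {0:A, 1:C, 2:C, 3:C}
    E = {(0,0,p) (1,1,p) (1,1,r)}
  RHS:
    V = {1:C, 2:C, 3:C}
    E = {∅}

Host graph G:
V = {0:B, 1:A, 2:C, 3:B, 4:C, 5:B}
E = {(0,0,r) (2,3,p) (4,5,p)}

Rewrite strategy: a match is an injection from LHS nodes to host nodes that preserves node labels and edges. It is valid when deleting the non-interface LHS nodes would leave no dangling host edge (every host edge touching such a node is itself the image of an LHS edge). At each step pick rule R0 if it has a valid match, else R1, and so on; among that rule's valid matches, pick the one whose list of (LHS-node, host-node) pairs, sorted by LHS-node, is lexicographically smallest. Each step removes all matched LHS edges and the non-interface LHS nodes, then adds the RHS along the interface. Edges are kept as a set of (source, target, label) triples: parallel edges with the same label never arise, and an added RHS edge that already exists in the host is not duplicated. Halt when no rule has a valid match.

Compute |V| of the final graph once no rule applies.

Answer: 2

Steps:
[0] host  ⇒  6 nodes, 3 edges  {0-r->0 2-p->3 4-p->5}
[1] R0 @ {0↦2, 1↦3, 2↦0}  ⇒  4 nodes, 2 edges  {0-r->0 4-p->5}
[2] R0 @ {0↦4, 1↦5, 2↦0}  ⇒  2 nodes, 1 edges  {0-r->0}
normal form: no rule applies after step 2
NF nodes: {0:B, 1:A}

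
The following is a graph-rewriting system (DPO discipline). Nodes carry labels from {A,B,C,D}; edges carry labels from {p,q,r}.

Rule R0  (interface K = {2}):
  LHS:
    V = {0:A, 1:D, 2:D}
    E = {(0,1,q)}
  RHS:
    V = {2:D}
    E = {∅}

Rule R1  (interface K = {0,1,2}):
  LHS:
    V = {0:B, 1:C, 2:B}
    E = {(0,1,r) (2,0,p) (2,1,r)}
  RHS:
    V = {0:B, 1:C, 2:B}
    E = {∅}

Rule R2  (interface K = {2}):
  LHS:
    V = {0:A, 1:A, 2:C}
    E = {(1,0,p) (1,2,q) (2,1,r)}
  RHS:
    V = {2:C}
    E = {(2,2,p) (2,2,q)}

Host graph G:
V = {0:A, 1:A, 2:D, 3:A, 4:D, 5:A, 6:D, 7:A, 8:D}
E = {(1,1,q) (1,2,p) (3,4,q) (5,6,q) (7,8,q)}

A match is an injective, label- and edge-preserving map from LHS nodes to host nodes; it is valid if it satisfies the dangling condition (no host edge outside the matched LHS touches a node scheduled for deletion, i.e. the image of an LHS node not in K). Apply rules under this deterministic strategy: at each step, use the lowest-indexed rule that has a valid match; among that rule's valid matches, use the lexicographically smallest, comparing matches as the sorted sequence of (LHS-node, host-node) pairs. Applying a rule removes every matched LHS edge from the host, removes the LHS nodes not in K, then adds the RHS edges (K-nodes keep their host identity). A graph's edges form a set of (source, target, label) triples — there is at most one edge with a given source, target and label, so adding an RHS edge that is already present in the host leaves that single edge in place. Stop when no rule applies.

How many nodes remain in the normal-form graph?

initial: |V|=9 |E|=5  E = 1-q->1 1-p->2 3-q->4 5-q->6 7-q->8
step 1: apply R0 at {0↦3, 1↦4, 2↦2}  → |V|=7 |E|=4  E = 1-q->1 1-p->2 5-q->6 7-q->8
step 2: apply R0 at {0↦5, 1↦6, 2↦2}  → |V|=5 |E|=3  E = 1-q->1 1-p->2 7-q->8
step 3: apply R0 at {0↦7, 1↦8, 2↦2}  → |V|=3 |E|=2  E = 1-q->1 1-p->2
final graph: no rule applies after step 3
NF nodes: {0:A, 1:A, 2:D}

Answer: 3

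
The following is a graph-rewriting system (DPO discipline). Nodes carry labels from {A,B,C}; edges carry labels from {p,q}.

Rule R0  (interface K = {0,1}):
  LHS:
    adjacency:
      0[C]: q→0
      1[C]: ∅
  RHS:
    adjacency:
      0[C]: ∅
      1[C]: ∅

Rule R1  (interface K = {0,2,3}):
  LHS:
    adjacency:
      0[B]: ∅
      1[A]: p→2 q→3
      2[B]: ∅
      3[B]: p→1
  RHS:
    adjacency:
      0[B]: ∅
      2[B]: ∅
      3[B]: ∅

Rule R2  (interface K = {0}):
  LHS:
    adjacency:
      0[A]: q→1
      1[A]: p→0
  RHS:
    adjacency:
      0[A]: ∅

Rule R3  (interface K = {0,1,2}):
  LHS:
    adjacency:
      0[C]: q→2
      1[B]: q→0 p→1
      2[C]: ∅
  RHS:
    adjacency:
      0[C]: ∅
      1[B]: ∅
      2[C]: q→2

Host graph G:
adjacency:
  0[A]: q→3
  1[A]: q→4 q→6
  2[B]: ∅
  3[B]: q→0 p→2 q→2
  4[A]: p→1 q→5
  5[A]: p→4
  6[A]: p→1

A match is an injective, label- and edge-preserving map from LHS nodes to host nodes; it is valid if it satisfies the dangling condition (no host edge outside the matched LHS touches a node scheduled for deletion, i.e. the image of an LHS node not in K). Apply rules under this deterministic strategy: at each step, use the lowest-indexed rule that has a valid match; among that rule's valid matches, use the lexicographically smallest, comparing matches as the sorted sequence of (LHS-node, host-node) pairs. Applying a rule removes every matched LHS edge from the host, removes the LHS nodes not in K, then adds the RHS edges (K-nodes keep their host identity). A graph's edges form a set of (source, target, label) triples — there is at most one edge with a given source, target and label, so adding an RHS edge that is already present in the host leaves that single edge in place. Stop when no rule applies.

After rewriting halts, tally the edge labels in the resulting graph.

Answer: p:1 q:3

Steps:
start.  V:7 E:10  edges: 0-q->3 1-q->4 1-q->6 3-q->0 3-p->2 3-q->2 4-p->1 4-q->5 5-p->4 6-p->1
1. fire R2 via {0↦1, 1↦6}  →  V:6 E:8  edges: 0-q->3 1-q->4 3-q->0 3-p->2 3-q->2 4-p->1 4-q->5 5-p->4
2. fire R2 via {0↦4, 1↦5}  →  V:5 E:6  edges: 0-q->3 1-q->4 3-q->0 3-p->2 3-q->2 4-p->1
3. fire R2 via {0↦1, 1↦4}  →  V:4 E:4  edges: 0-q->3 3-q->0 3-p->2 3-q->2
halt: no rule applies after step 3
NF edges: [(0, 3, 'q'), (3, 0, 'q'), (3, 2, 'p'), (3, 2, 'q')]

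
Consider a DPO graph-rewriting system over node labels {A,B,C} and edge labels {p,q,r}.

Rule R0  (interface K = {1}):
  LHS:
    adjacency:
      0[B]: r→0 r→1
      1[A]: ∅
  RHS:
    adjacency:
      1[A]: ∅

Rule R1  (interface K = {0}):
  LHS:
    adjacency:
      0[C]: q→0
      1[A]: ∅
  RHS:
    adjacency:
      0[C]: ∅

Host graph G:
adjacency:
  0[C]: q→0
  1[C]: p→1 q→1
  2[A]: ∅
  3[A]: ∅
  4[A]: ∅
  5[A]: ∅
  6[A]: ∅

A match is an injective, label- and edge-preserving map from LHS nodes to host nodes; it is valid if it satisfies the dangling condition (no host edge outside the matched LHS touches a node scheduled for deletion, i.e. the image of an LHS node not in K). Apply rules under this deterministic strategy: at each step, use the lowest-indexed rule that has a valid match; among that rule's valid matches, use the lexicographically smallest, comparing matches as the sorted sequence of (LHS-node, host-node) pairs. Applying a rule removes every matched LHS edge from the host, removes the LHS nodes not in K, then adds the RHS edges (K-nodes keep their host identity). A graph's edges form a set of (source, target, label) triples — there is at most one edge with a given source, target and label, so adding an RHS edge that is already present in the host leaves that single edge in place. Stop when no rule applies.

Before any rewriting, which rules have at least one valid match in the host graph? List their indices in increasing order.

R0: no valid match — LHS pattern not found
R1: 10 valid matches — {0↦0, 1↦2}, {0↦0, 1↦3}, {0↦0, 1↦4} (+7 more)

Answer: [R1]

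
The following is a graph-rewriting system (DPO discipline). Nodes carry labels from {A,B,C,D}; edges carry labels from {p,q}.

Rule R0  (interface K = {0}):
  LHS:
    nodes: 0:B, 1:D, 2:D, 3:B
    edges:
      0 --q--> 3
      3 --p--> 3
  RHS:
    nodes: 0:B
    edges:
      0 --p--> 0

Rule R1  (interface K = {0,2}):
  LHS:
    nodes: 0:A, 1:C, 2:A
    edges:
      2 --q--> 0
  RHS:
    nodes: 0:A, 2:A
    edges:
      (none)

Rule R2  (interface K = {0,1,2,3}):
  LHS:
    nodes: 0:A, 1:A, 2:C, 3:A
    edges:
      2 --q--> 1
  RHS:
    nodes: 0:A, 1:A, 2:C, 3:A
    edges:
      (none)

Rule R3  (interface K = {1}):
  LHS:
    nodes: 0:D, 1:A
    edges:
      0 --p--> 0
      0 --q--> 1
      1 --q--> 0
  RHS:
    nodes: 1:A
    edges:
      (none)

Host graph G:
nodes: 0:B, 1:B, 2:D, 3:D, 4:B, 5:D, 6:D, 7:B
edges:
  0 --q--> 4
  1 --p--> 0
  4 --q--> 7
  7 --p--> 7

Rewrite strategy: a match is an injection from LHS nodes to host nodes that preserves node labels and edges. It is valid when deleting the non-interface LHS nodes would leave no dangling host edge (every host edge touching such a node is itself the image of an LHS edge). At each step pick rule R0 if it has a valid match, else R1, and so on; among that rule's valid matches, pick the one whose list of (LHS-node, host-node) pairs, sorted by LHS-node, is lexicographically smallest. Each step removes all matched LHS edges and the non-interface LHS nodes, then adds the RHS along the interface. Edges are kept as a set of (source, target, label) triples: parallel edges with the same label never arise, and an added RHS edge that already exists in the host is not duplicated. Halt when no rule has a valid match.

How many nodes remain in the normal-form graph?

Answer: 2

Steps:
[0] host  ⇒  8 nodes, 4 edges  {0-q->4 1-p->0 4-q->7 7-p->7}
[1] R0 @ {0↦4, 1↦2, 2↦3, 3↦7}  ⇒  5 nodes, 3 edges  {0-q->4 1-p->0 4-p->4}
[2] R0 @ {0↦0, 1↦5, 2↦6, 3↦4}  ⇒  2 nodes, 2 edges  {0-p->0 1-p->0}
final graph: no rule applies after step 2
NF nodes: {0:B, 1:B}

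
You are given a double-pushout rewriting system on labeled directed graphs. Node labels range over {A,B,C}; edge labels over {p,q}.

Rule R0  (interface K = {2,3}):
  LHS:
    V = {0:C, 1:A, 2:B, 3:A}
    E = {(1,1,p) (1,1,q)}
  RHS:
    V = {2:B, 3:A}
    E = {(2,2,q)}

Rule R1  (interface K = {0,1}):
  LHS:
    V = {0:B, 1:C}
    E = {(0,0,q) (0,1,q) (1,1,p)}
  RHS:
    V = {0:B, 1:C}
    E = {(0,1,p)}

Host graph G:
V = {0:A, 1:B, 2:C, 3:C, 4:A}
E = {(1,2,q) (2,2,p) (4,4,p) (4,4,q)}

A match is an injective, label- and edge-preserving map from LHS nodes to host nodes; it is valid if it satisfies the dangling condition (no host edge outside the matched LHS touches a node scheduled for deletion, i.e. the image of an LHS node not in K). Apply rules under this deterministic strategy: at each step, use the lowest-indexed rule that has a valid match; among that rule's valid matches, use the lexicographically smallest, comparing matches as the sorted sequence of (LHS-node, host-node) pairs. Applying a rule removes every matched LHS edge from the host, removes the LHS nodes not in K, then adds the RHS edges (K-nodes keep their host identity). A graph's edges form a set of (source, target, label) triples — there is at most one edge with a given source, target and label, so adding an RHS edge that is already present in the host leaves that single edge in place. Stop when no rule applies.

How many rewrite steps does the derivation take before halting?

initial: |V|=5 |E|=4  E = 1-q->2 2-p->2 4-p->4 4-q->4
step 1: apply R0 at {0↦3, 1↦4, 2↦1, 3↦0}  → |V|=3 |E|=3  E = 1-q->1 1-q->2 2-p->2
step 2: apply R1 at {0↦1, 1↦2}  → |V|=3 |E|=1  E = 1-p->2
normal form: no rule applies after step 2

Answer: 2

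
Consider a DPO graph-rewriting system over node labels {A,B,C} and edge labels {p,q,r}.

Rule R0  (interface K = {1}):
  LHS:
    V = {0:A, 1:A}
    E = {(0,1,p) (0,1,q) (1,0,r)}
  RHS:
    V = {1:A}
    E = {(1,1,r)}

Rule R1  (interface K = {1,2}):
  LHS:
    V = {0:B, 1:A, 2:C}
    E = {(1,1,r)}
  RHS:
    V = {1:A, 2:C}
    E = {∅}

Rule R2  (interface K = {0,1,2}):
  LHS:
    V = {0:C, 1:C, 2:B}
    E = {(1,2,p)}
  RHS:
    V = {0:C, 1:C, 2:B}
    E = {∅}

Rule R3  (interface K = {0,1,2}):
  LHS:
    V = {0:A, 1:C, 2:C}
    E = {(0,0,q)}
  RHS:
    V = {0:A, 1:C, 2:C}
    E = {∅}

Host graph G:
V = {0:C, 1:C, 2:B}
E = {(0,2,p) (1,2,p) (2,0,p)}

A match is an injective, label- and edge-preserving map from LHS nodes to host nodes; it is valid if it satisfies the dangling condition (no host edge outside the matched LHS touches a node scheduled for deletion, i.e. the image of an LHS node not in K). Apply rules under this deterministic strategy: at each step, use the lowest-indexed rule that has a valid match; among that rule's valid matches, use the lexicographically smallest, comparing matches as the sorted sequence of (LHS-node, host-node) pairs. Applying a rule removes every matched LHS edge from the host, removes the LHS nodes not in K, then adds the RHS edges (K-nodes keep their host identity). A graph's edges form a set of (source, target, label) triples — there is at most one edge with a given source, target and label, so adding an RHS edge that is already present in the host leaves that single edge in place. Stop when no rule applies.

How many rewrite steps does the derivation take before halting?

Answer: 2

Steps:
start.  V:3 E:3  edges: 0-p->2 1-p->2 2-p->0
1. fire R2 via {0↦0, 1↦1, 2↦2}  →  V:3 E:2  edges: 0-p->2 2-p->0
2. fire R2 via {0↦1, 1↦0, 2↦2}  →  V:3 E:1  edges: 2-p->0
halt: no rule applies after step 2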